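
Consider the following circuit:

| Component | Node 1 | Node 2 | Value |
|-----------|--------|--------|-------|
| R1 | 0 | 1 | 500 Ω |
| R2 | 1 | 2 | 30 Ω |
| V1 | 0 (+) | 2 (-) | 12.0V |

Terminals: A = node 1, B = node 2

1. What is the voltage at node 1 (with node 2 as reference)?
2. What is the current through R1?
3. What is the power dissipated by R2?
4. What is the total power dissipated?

Nodal analysis, taking node 2 as the 0 V reference.
Source V1 fixes V_0 = 12 V.
KCL at each unknown node (sum of currents leaving = 0; resistances in Ω):
  Node 1: (V_1 - 12)/500 + (V_1 - 0)/30 = 0
Collecting terms: 0.03533 × V_1 = 0.024  =>  V_1 = 0.6792 V
Part 1:
  Read off the nodal solution: V_1 = 0.6792 V
Part 2:
  I_R1 = (V_0 - V_1)/R1 = (12 - 0.6792)/500 = 0.02264 A
  Magnitude: I_R1 = 0.02264 A
Part 3:
  I_R2 = (V_1 - V_2)/R2 = (0.6792 - 0)/30 = 0.02264 A
  P_R2 = I_R2² × R2 = (0.02264)² × 30 = 0.01538 W
Part 4:
  Power in each resistor, P = (ΔV)²/R:
    P_R1 = (12 - 0.6792)²/500 = 0.2563 W
    P_R2 = (0.6792 - 0)²/30 = 0.01538 W
  P_total = P_R1 + P_R2 = 0.2717 W

Final answers:
1. V_1 = 0.6792 V
2. I_R1 = 0.02264 A
3. P_R2 = 0.01538 W
4. P_total = 0.2717 W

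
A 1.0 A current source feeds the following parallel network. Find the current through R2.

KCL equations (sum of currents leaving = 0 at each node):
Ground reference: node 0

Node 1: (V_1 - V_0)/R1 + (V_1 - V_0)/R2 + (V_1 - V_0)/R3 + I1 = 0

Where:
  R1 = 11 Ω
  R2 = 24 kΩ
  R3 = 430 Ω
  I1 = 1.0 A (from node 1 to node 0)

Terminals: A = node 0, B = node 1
All resistors sit directly between nodes 0 and 1, so they are in parallel and share one voltage V; the full source current 1 A splits among them.
1/R_par = 1/11 + 1/24000 + 1/430 = 0.09328 S  =>  R_par = 10.72 Ω
V = I × R_par = 1 × 10.72 = 10.72 V
I_R2 = V/R2 = 10.72/24000 = 0.0004467 A

Final answer: 0.0004467 A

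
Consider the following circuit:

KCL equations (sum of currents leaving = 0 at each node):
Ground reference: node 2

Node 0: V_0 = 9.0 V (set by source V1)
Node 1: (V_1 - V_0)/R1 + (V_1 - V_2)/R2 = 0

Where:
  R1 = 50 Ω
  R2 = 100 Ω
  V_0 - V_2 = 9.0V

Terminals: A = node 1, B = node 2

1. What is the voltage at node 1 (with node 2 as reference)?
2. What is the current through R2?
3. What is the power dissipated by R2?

Nodal analysis, taking node 2 as the 0 V reference.
Source V1 fixes V_0 = 9 V.
KCL at each unknown node (sum of currents leaving = 0; resistances in Ω):
  Node 1: (V_1 - 9)/50 + (V_1 - 0)/100 = 0
Collecting terms: 0.03 × V_1 = 0.18  =>  V_1 = 6 V
Part 1:
  Read off the nodal solution: V_1 = 6 V
Part 2:
  I_R2 = (V_1 - V_2)/R2 = (6 - 0)/100 = 0.06 A
  Magnitude: I_R2 = 0.06 A
Part 3:
  I_R2 = (V_1 - V_2)/R2 = (6 - 0)/100 = 0.06 A
  P_R2 = I_R2² × R2 = (0.06)² × 100 = 0.36 W

Final answers:
1. V_1 = 6 V
2. I_R2 = 0.06 A
3. P_R2 = 0.36 W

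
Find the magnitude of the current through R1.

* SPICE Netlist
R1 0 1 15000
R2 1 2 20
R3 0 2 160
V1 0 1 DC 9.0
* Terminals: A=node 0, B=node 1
Nodal analysis, taking node 1 as the 0 V reference.
Source V1 fixes V_0 = 9 V.
KCL at each unknown node (sum of currents leaving = 0; resistances in Ω):
  Node 2: (V_2 - 0)/20 + (V_2 - 9)/160 = 0
Collecting terms: 0.05625 × V_2 = 0.05625  =>  V_2 = 1 V
I_R1 = (V_0 - V_1)/R1 = (9 - 0)/15000 = 0.0006 A
|I_R1| = 0.0006 A

Final answer: |I_R1| = 0.0006 A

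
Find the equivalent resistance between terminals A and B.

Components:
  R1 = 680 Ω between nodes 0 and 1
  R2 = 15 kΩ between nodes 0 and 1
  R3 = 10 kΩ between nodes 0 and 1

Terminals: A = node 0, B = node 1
Reduce the network between node 0 (A) and node 1 (B) by series/parallel combination:
  Rp1 = R1 ‖ R2 ‖ R3 (parallel, all between nodes 0 and 1) = 1/(1/680 + 1/15000 + 1/10000) = 610.8 Ω
R_eq = 610.8 Ω

Final answer: 610.8 Ω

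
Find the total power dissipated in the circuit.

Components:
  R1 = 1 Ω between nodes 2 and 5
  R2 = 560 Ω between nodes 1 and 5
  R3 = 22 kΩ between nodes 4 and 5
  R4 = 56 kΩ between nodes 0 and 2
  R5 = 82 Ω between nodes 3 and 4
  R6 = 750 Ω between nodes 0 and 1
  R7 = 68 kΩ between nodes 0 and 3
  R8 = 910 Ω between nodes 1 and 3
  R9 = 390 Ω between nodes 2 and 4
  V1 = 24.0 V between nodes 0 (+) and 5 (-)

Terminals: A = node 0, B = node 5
Nodal analysis, taking node 5 as the 0 V reference.
Source V1 fixes V_0 = 24 V.
KCL at each unknown node (sum of currents leaving = 0; resistances in Ω):
  Node 1: (V_1 - 0)/560 + (V_1 - 24)/750 + (V_1 - V_3)/910 = 0
  Node 2: (V_2 - 0)/1 + (V_2 - 24)/56000 + (V_2 - V_4)/390 = 0
  Node 3: (V_3 - V_4)/82 + (V_3 - 24)/68000 + (V_3 - V_1)/910 = 0
  Node 4: (V_4 - 0)/22000 + (V_4 - V_3)/82 + (V_4 - V_2)/390 = 0
Collecting terms (coefficients in siemens):
  0.004218·V_1 - 0.001099·V_3 = 0.032
  1.003·V_2 - 0.002564·V_4 = 0.0004286
  0.01331·V_3 - 0.001099·V_1 - 0.0122·V_4 = 0.0003529
  0.0148·V_4 - 0.002564·V_2 - 0.0122·V_3 = 0
Solving these 4 simultaneous equations (Gaussian elimination) gives:
  V_1 = 8.348 V, V_2 = 0.00659 V, V_3 = 2.924 V, V_4 = 2.41 V
Power in each resistor, P = (ΔV)²/R:
  P_R1 = (0.00659 - 0)²/1 = 0.00004343 W
  P_R2 = (8.348 - 0)²/560 = 0.1245 W
  P_R3 = (2.41 - 0)²/22000 = 0.0002639 W
  P_R4 = (24 - 0.00659)²/56000 = 0.01028 W
  P_R5 = (2.924 - 2.41)²/82 = 0.003225 W
  P_R6 = (24 - 8.348)²/750 = 0.3266 W
  P_R7 = (24 - 2.924)²/68000 = 0.006532 W
  P_R8 = (8.348 - 2.924)²/910 = 0.03234 W
  P_R9 = (0.00659 - 2.41)²/390 = 0.01481 W
P_total = P_R1 + P_R2 + P_R3 + P_R4 + P_R5 + P_R6 + P_R7 + P_R8 + P_R9 = 0.5186 W

Final answer: 0.5186 W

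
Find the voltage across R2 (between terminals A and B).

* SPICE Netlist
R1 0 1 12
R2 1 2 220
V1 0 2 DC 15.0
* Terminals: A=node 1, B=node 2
R1 and R2 are in series across V1 (node 0 → node 1 → node 2), and the output A–B is taken across R2, so this is a voltage divider.
Series current: I = V1/(R1 + R2) = 15/(12 + 220) = 15/232 = 0.06466 A
V_R2 = I × R2 = V1 × R2/(R1 + R2) = 15 × 220/232 = 14.22 V

Final answer: 14.22 V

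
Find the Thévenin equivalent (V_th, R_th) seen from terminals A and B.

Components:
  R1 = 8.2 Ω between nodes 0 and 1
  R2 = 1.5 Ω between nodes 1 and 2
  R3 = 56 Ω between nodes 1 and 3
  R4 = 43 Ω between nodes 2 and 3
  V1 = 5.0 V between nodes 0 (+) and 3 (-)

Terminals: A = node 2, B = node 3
Step 1 — V_th is the open-circuit voltage V_A - V_B (nothing connected across the terminals).
Nodal analysis, taking node 3 as the 0 V reference.
Source V1 fixes V_0 = 5 V.
KCL at each unknown node (sum of currents leaving = 0; resistances in Ω):
  Node 1: (V_1 - 5)/8.2 + (V_1 - V_2)/1.5 + (V_1 - 0)/56 = 0
  Node 2: (V_2 - V_1)/1.5 + (V_2 - 0)/43 = 0
Collecting terms (coefficients in siemens):
  0.8065·V_1 - 0.6667·V_2 = 0.6098
  0.6899·V_2 - 0.6667·V_1 = 0
Determinant D = (0.8065)(0.6899) - (-0.6667)(-0.6667) = 0.112
V_1 = [(0.6098)(0.6899) - (-0.6667)(0)]/D = 3.757 V
V_2 = [(0.8065)(0) - (0.6098)(-0.6667)]/D = 3.631 V
V_th = V_2 - V_3 = 3.631 - 0 = 3.631 V
Step 2 — R_th: zero the source — replace V1 by a short circuit (node 3 merges into node 0) — and find the resistance seen between A (node 2) and B (node 0).
Reduce the network between node 2 (A) and node 0 (B) by series/parallel combination:
  Rp1 = R1 ‖ R3 (parallel, both between nodes 0 and 1) = 1/(1/8.2 + 1/56) = 7.153 Ω
  Rs1 = R2 + Rp1 (series, joined only at node 1) = 1.5 + 7.153 = 8.653 Ω
  Rp2 = R4 ‖ Rs1 (parallel, both between nodes 0 and 2) = 1/(1/43 + 1/8.653) = 7.203 Ω
R_th = 7.203 Ω

Final answer: V_th = 3.631 V, R_th = 7.203 Ω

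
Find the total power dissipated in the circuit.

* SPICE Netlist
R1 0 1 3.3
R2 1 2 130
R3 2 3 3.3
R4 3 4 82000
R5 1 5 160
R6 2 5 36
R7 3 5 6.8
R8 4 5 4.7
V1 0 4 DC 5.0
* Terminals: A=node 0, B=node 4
Nodal analysis, taking node 4 as the 0 V reference.
Source V1 fixes V_0 = 5 V.
KCL at each unknown node (sum of currents leaving = 0; resistances in Ω):
  Node 1: (V_1 - 5)/3.3 + (V_1 - V_2)/130 + (V_1 - V_5)/160 = 0
  Node 2: (V_2 - V_1)/130 + (V_2 - V_3)/3.3 + (V_2 - V_5)/36 = 0
  Node 3: (V_3 - V_2)/3.3 + (V_3 - 0)/82000 + (V_3 - V_5)/6.8 = 0
  Node 5: (V_5 - V_1)/160 + (V_5 - V_2)/36 + (V_5 - V_3)/6.8 + (V_5 - 0)/4.7 = 0
Collecting terms (coefficients in siemens):
  0.317·V_1 - 0.007692·V_2 - 0.00625·V_5 = 1.515
  0.3385·V_2 - 0.007692·V_1 - 0.303·V_3 - 0.02778·V_5 = 0
  0.4501·V_3 - 0.303·V_2 - 0.1471·V_5 = 0
  0.3939·V_5 - 0.00625·V_1 - 0.02778·V_2 - 0.1471·V_3 = 0
Solving these 4 simultaneous equations (Gaussian elimination) gives:
  V_1 = 4.799 V, V_2 = 0.5444 V, V_3 = 0.4601 V, V_5 = 0.2863 V
Power in each resistor, P = (ΔV)²/R:
  P_R1 = (5 - 4.799)²/3.3 = 0.01225 W
  P_R2 = (4.799 - 0.5444)²/130 = 0.1392 W
  P_R3 = (0.5444 - 0.4601)²/3.3 = 0.002156 W
  P_R4 = (0.4601 - 0)²/82000 = 0.000002582 W
  P_R5 = (4.799 - 0.2863)²/160 = 0.1273 W
  P_R6 = (0.5444 - 0.2863)²/36 = 0.00185 W
  P_R7 = (0.4601 - 0.2863)²/6.8 = 0.00444 W
  P_R8 = (0 - 0.2863)²/4.7 = 0.01745 W
P_total = P_R1 + P_R2 + P_R3 + P_R4 + P_R5 + P_R6 + P_R7 + P_R8 = 0.3047 W

Final answer: 0.3047 W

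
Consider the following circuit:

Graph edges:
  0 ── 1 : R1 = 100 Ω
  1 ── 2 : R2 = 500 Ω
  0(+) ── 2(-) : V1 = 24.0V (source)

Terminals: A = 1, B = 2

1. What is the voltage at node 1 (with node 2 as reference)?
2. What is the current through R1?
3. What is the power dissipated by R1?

Nodal analysis, taking node 2 as the 0 V reference.
Source V1 fixes V_0 = 24 V.
KCL at each unknown node (sum of currents leaving = 0; resistances in Ω):
  Node 1: (V_1 - 24)/100 + (V_1 - 0)/500 = 0
Collecting terms: 0.012 × V_1 = 0.24  =>  V_1 = 20 V
Part 1:
  Read off the nodal solution: V_1 = 20 V
Part 2:
  I_R1 = (V_0 - V_1)/R1 = (24 - 20)/100 = 0.04 A
  Magnitude: I_R1 = 0.04 A
Part 3:
  I_R1 = (V_0 - V_1)/R1 = (24 - 20)/100 = 0.04 A
  P_R1 = I_R1² × R1 = (0.04)² × 100 = 0.16 W

Final answers:
1. V_1 = 20 V
2. I_R1 = 0.04 A
3. P_R1 = 0.16 W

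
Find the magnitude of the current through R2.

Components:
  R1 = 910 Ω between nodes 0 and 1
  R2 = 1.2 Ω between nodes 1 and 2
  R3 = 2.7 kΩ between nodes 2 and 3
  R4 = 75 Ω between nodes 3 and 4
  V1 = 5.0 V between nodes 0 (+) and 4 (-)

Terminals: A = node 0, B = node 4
Nodal analysis, taking node 4 as the 0 V reference.
Source V1 fixes V_0 = 5 V.
KCL at each unknown node (sum of currents leaving = 0; resistances in Ω):
  Node 1: (V_1 - 5)/910 + (V_1 - V_2)/1.2 = 0
  Node 2: (V_2 - V_1)/1.2 + (V_2 - V_3)/2700 = 0
  Node 3: (V_3 - V_2)/2700 + (V_3 - 0)/75 = 0
Collecting terms (coefficients in siemens):
  0.8344·V_1 - 0.8333·V_2 = 0.005495
  0.8337·V_2 - 0.8333·V_1 - 0.0003704·V_3 = 0
  0.0137·V_3 - 0.0003704·V_2 = 0
Solving these 3 simultaneous equations (Gaussian elimination) gives:
  V_1 = 3.766 V, V_2 = 3.764 V, V_3 = 0.1017 V
I_R2 = (V_1 - V_2)/R2 = (3.766 - 3.764)/1.2 = 0.001356 A
|I_R2| = 0.001356 A

Final answer: |I_R2| = 0.001356 A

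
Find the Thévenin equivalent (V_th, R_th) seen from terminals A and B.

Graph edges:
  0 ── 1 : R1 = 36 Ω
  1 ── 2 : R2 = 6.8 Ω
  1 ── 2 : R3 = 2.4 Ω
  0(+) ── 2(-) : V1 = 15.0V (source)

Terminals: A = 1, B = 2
Step 1 — V_th is the open-circuit voltage V_A - V_B (nothing connected across the terminals).
Nodal analysis, taking node 2 as the 0 V reference.
Source V1 fixes V_0 = 15 V.
KCL at each unknown node (sum of currents leaving = 0; resistances in Ω):
  Node 1: (V_1 - 15)/36 + (V_1 - 0)/6.8 + (V_1 - 0)/2.4 = 0
Collecting terms: 0.5915 × V_1 = 0.4167  =>  V_1 = 0.7044 V
V_th = V_1 - V_2 = 0.7044 - 0 = 0.7044 V
Step 2 — R_th: zero the source — replace V1 by a short circuit (node 2 merges into node 0) — and find the resistance seen between A (node 1) and B (node 0).
Reduce the network between node 1 (A) and node 0 (B) by series/parallel combination:
  Rp1 = R1 ‖ R2 ‖ R3 (parallel, all between nodes 0 and 1) = 1/(1/36 + 1/6.8 + 1/2.4) = 1.691 Ω
R_th = 1.691 Ω

Final answer: V_th = 0.7044 V, R_th = 1.691 Ω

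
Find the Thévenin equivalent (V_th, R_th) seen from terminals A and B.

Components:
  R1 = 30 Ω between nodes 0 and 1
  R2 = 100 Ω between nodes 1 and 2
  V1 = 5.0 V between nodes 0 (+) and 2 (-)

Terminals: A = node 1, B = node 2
Step 1 — V_th is the open-circuit voltage V_A - V_B (nothing connected across the terminals).
Nodal analysis, taking node 2 as the 0 V reference.
Source V1 fixes V_0 = 5 V.
KCL at each unknown node (sum of currents leaving = 0; resistances in Ω):
  Node 1: (V_1 - 5)/30 + (V_1 - 0)/100 = 0
Collecting terms: 0.04333 × V_1 = 0.1667  =>  V_1 = 3.846 V
V_th = V_1 - V_2 = 3.846 - 0 = 3.846 V
Step 2 — R_th: zero the source — replace V1 by a short circuit (node 2 merges into node 0) — and find the resistance seen between A (node 1) and B (node 0).
Reduce the network between node 1 (A) and node 0 (B) by series/parallel combination:
  Rp1 = R1 ‖ R2 (parallel, both between nodes 0 and 1) = 1/(1/30 + 1/100) = 23.08 Ω
R_th = 23.08 Ω

Final answer: V_th = 3.846 V, R_th = 23.08 Ω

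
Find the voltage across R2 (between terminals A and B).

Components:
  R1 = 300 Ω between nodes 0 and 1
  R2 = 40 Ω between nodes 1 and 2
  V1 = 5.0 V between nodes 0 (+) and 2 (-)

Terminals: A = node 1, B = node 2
R1 and R2 are in series across V1 (node 0 → node 1 → node 2), and the output A–B is taken across R2, so this is a voltage divider.
Series current: I = V1/(R1 + R2) = 5/(300 + 40) = 5/340 = 0.01471 A
V_R2 = I × R2 = V1 × R2/(R1 + R2) = 5 × 40/340 = 0.5882 V

Final answer: 0.5882 V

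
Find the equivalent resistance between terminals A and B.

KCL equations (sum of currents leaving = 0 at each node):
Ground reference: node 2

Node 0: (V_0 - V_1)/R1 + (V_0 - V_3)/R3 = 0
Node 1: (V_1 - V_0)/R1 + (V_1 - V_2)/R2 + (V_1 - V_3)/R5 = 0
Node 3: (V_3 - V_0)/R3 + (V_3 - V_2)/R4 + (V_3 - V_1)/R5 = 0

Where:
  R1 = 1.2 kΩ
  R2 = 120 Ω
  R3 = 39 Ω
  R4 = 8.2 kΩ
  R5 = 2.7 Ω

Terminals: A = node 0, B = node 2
The network is not a plain series/parallel combination. Inject a 1 A test current into terminal A (node 0) and return it from terminal B (node 2); then R_eq = V_A / (1 A).
Nodal analysis, taking node 2 as the 0 V reference.
Current source I_test pushes 1 A into node 0 and draws it out of node 2.
KCL at each unknown node (sum of currents leaving = 0; resistances in Ω):
  Node 0: (V_0 - V_1)/1200 + (V_0 - V_3)/39 - 1 = 0
  Node 1: (V_1 - V_0)/1200 + (V_1 - 0)/120 + (V_1 - V_3)/2.7 = 0
  Node 3: (V_3 - V_0)/39 + (V_3 - V_1)/2.7 + (V_3 - 0)/8200 = 0
Collecting terms (coefficients in siemens):
  0.02647·V_0 - 0.0008333·V_1 - 0.02564·V_3 = 1
  0.3795·V_1 - 0.0008333·V_0 - 0.3704·V_3 = 0
  0.3961·V_3 - 0.02564·V_0 - 0.3704·V_1 = 0
Solving these 3 simultaneous equations (Gaussian elimination) gives:
  V_0 = 158.5 V, V_1 = 118.2 V, V_3 = 120.8 V
R_eq = V_0 / 1 A = 158.5 Ω

Final answer: 158.5 Ω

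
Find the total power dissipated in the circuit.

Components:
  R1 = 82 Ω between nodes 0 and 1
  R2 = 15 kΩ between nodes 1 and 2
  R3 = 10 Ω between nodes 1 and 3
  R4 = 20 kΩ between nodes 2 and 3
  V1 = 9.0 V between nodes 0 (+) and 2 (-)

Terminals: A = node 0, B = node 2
Nodal analysis, taking node 2 as the 0 V reference.
Source V1 fixes V_0 = 9 V.
KCL at each unknown node (sum of currents leaving = 0; resistances in Ω):
  Node 1: (V_1 - 9)/82 + (V_1 - 0)/15000 + (V_1 - V_3)/10 = 0
  Node 3: (V_3 - V_1)/10 + (V_3 - 0)/20000 = 0
Collecting terms (coefficients in siemens):
  0.1123·V_1 - 0.1·V_3 = 0.1098
  0.1001·V_3 - 0.1·V_1 = 0
Determinant D = (0.1123)(0.1001) - (-0.1)(-0.1) = 0.001232
V_1 = [(0.1098)(0.1001) - (-0.1)(0)]/D = 8.915 V
V_3 = [(0.1123)(0) - (0.1098)(-0.1)]/D = 8.91 V
Power in each resistor, P = (ΔV)²/R:
  P_R1 = (9 - 8.915)²/82 = 0.00008866 W
  P_R2 = (8.915 - 0)²/15000 = 0.005298 W
  P_R3 = (8.915 - 8.91)²/10 = 0.000001985 W
  P_R4 = (0 - 8.91)²/20000 = 0.00397 W
P_total = P_R1 + P_R2 + P_R3 + P_R4 = 0.009358 W

Final answer: 0.009358 W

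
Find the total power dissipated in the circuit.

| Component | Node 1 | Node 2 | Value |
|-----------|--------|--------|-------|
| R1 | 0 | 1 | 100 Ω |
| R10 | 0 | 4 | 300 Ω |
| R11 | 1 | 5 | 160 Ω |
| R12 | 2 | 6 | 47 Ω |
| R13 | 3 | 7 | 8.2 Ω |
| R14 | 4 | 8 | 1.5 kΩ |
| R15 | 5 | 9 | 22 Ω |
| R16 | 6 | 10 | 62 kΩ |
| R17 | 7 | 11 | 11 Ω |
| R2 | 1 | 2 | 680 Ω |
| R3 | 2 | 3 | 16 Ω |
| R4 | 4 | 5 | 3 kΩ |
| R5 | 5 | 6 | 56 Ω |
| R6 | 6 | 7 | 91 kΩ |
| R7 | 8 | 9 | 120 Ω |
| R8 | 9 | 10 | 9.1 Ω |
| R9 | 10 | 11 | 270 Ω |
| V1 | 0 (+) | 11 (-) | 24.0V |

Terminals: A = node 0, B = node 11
Nodal analysis, taking node 11 as the 0 V reference.
Source V1 fixes V_0 = 24 V.
KCL at each unknown node (sum of currents leaving = 0; resistances in Ω):
  Node 1: (V_1 - 24)/100 + (V_1 - V_2)/680 + (V_1 - V_5)/160 = 0
  Node 2: (V_2 - V_1)/680 + (V_2 - V_3)/16 + (V_2 - V_6)/47 = 0
  Node 3: (V_3 - V_2)/16 + (V_3 - V_7)/8.2 = 0
  Node 4: (V_4 - V_5)/3000 + (V_4 - 24)/300 + (V_4 - V_8)/1500 = 0
  Node 5: (V_5 - V_4)/3000 + (V_5 - V_6)/56 + (V_5 - V_1)/160 + (V_5 - V_9)/22 = 0
  Node 6: (V_6 - V_5)/56 + (V_6 - V_7)/91000 + (V_6 - V_2)/47 + (V_6 - V_10)/62000 = 0
  Node 7: (V_7 - V_6)/91000 + (V_7 - V_3)/8.2 + (V_7 - 0)/11 = 0
  Node 8: (V_8 - V_9)/120 + (V_8 - V_4)/1500 = 0
  Node 9: (V_9 - V_8)/120 + (V_9 - V_10)/9.1 + (V_9 - V_5)/22 = 0
  Node 10: (V_10 - V_9)/9.1 + (V_10 - 0)/270 + (V_10 - V_6)/62000 = 0
Collecting terms (coefficients in siemens):
  0.01772·V_1 - 0.001471·V_2 - 0.00625·V_5 = 0.24
  0.08525·V_2 - 0.001471·V_1 - 0.0625·V_3 - 0.02128·V_6 = 0
  0.1845·V_3 - 0.0625·V_2 - 0.122·V_7 = 0
  0.004333·V_4 - 0.0003333·V_5 - 0.0006667·V_8 = 0.08
  0.0699·V_5 - 0.00625·V_1 - 0.0003333·V_4 - 0.01786·V_6 - 0.04545·V_9 = 0
  0.03916·V_6 - 0.02128·V_2 - 0.01786·V_5 - 0.00001099·V_7 - 0.00001613·V_10 = 0
  0.2129·V_7 - 0.122·V_3 - 0.00001099·V_6 = 0
  0.009·V_8 - 0.0006667·V_4 - 0.008333·V_9 = 0
  0.1637·V_9 - 0.04545·V_5 - 0.008333·V_8 - 0.1099·V_10 = 0
  0.1136·V_10 - 0.00001613·V_6 - 0.1099·V_9 = 0
Solving these 10 simultaneous equations (Gaussian elimination) gives:
  V_1 = 16.23 V, V_2 = 2.335 V, V_3 = 1.274 V, V_4 = 20.19 V
  V_5 = 7.062 V, V_6 = 4.491 V, V_7 = 0.7299 V, V_8 = 7.713 V
  V_9 = 6.715 V, V_10 = 6.495 V
Power in each resistor, P = (ΔV)²/R:
  P_R1 = (24 - 16.23)²/100 = 0.604 W
  P_R2 = (16.23 - 2.335)²/680 = 0.2839 W
  P_R3 = (2.335 - 1.274)²/16 = 0.07037 W
  P_R4 = (20.19 - 7.062)²/3000 = 0.05746 W
  P_R5 = (7.062 - 4.491)²/56 = 0.118 W
  P_R6 = (4.491 - 0.7299)²/91000 = 0.0001555 W
  P_R7 = (7.713 - 6.715)²/120 = 0.008305 W
  P_R8 = (6.715 - 6.495)²/9.1 = 0.005281 W
  P_R9 = (6.495 - 0)²/270 = 0.1563 W
  P_R10 = (24 - 20.19)²/300 = 0.04835 W
  P_R11 = (16.23 - 7.062)²/160 = 0.5251 W
  P_R12 = (2.335 - 4.491)²/47 = 0.09896 W
  P_R13 = (1.274 - 0.7299)²/8.2 = 0.03606 W
  P_R14 = (20.19 - 7.713)²/1500 = 0.1038 W
  P_R15 = (7.062 - 6.715)²/22 = 0.005472 W
  P_R16 = (4.491 - 6.495)²/62000 = 0.00006477 W
  P_R17 = (0.7299 - 0)²/11 = 0.04844 W
P_total = P_R1 + P_R2 + P_R3 + P_R4 + P_R5 + P_R6 + P_R7 + P_R8 + P_R9 + P_R10 + P_R11 + P_R12 + P_R13 + P_R14 + P_R15 + P_R16 + P_R17 = 2.17 W

Final answer: 2.17 W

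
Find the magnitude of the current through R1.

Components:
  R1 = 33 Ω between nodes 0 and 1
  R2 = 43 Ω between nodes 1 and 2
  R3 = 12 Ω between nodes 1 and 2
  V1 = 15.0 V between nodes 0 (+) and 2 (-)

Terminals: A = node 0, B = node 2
Nodal analysis, taking node 2 as the 0 V reference.
Source V1 fixes V_0 = 15 V.
KCL at each unknown node (sum of currents leaving = 0; resistances in Ω):
  Node 1: (V_1 - 15)/33 + (V_1 - 0)/43 + (V_1 - 0)/12 = 0
Collecting terms: 0.1369 × V_1 = 0.4545  =>  V_1 = 3.32 V
I_R1 = (V_0 - V_1)/R1 = (15 - 3.32)/33 = 0.3539 A
|I_R1| = 0.3539 A

Final answer: |I_R1| = 0.3539 A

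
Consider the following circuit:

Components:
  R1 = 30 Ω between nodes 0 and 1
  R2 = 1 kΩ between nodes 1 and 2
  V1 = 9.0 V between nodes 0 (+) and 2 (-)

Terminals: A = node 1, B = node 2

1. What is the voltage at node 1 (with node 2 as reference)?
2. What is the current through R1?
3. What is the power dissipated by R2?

Nodal analysis, taking node 2 as the 0 V reference.
Source V1 fixes V_0 = 9 V.
KCL at each unknown node (sum of currents leaving = 0; resistances in Ω):
  Node 1: (V_1 - 9)/30 + (V_1 - 0)/1000 = 0
Collecting terms: 0.03433 × V_1 = 0.3  =>  V_1 = 8.738 V
Part 1:
  Read off the nodal solution: V_1 = 8.738 V
Part 2:
  I_R1 = (V_0 - V_1)/R1 = (9 - 8.738)/30 = 0.008738 A
  Magnitude: I_R1 = 0.008738 A
Part 3:
  I_R2 = (V_1 - V_2)/R2 = (8.738 - 0)/1000 = 0.008738 A
  P_R2 = I_R2² × R2 = (0.008738)² × 1000 = 0.07635 W

Final answers:
1. V_1 = 8.738 V
2. I_R1 = 0.008738 A
3. P_R2 = 0.07635 W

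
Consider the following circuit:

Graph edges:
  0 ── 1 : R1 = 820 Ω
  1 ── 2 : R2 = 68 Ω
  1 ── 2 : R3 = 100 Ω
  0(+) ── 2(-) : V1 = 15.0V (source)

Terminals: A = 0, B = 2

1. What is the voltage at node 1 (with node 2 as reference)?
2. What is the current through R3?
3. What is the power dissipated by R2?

Nodal analysis, taking node 2 as the 0 V reference.
Source V1 fixes V_0 = 15 V.
KCL at each unknown node (sum of currents leaving = 0; resistances in Ω):
  Node 1: (V_1 - 15)/820 + (V_1 - 0)/68 + (V_1 - 0)/100 = 0
Collecting terms: 0.02593 × V_1 = 0.01829  =>  V_1 = 0.7056 V
Part 1:
  Read off the nodal solution: V_1 = 0.7056 V
Part 2:
  I_R3 = (V_1 - V_2)/R3 = (0.7056 - 0)/100 = 0.007056 A
  Magnitude: I_R3 = 0.007056 A
Part 3:
  I_R2 = (V_1 - V_2)/R2 = (0.7056 - 0)/68 = 0.01038 A
  P_R2 = I_R2² × R2 = (0.01038)² × 68 = 0.007321 W

Final answers:
1. V_1 = 0.7056 V
2. I_R3 = 0.007056 A
3. P_R2 = 0.007321 W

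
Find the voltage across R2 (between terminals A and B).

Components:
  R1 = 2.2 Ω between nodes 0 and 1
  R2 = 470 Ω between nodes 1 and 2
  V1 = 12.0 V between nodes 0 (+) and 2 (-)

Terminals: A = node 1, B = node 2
R1 and R2 are in series across V1 (node 0 → node 1 → node 2), and the output A–B is taken across R2, so this is a voltage divider.
Series current: I = V1/(R1 + R2) = 12/(2.2 + 470) = 12/472.2 = 0.02541 A
V_R2 = I × R2 = V1 × R2/(R1 + R2) = 12 × 470/472.2 = 11.94 V

Final answer: 11.94 V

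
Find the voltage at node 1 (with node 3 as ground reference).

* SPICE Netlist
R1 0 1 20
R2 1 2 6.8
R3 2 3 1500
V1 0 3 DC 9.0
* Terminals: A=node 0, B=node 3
Nodal analysis, taking node 3 as the 0 V reference.
Source V1 fixes V_0 = 9 V.
KCL at each unknown node (sum of currents leaving = 0; resistances in Ω):
  Node 1: (V_1 - 9)/20 + (V_1 - V_2)/6.8 = 0
  Node 2: (V_2 - V_1)/6.8 + (V_2 - 0)/1500 = 0
Collecting terms (coefficients in siemens):
  0.1971·V_1 - 0.1471·V_2 = 0.45
  0.1477·V_2 - 0.1471·V_1 = 0
Determinant D = (0.1971)(0.1477) - (-0.1471)(-0.1471) = 0.007484
V_1 = [(0.45)(0.1477) - (-0.1471)(0)]/D = 8.882 V
V_2 = [(0.1971)(0) - (0.45)(-0.1471)]/D = 8.842 V
The requested potential is V_1 = 8.882 V.

Final answer: V_1 = 8.882 V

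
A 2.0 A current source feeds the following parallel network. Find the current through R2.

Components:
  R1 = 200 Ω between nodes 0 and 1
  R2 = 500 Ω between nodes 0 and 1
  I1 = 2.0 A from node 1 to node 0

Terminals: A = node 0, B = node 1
All resistors sit directly between nodes 0 and 1, so they are in parallel and share one voltage V; the full source current 2 A splits among them.
1/R_par = 1/200 + 1/500 = 0.007 S  =>  R_par = 142.9 Ω
V = I × R_par = 2 × 142.9 = 285.7 V
I_R2 = V/R2 = 285.7/500 = 0.5714 A

Final answer: 0.5714 A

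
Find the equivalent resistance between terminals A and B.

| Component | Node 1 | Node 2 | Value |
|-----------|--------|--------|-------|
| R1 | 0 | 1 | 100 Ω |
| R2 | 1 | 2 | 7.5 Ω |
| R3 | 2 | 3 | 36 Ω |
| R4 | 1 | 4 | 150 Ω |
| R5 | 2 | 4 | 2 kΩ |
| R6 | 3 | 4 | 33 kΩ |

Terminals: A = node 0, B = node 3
The network is not a plain series/parallel combination. Inject a 1 A test current into terminal A (node 0) and return it from terminal B (node 3); then R_eq = V_A / (1 A).
Nodal analysis, taking node 3 as the 0 V reference.
Current source I_test pushes 1 A into node 0 and draws it out of node 3.
KCL at each unknown node (sum of currents leaving = 0; resistances in Ω):
  Node 0: (V_0 - V_1)/100 - 1 = 0
  Node 1: (V_1 - V_0)/100 + (V_1 - V_2)/7.5 + (V_1 - V_4)/150 = 0
  Node 2: (V_2 - V_1)/7.5 + (V_2 - 0)/36 + (V_2 - V_4)/2000 = 0
  Node 4: (V_4 - V_1)/150 + (V_4 - V_2)/2000 + (V_4 - 0)/33000 = 0
Collecting terms (coefficients in siemens):
  0.01·V_0 - 0.01·V_1 = 1
  0.15·V_1 - 0.01·V_0 - 0.1333·V_2 - 0.006667·V_4 = 0
  0.1616·V_2 - 0.1333·V_1 - 0.0005·V_4 = 0
  0.007197·V_4 - 0.006667·V_1 - 0.0005·V_2 = 0
Solving these 4 simultaneous equations (Gaussian elimination) gives:
  V_0 = 143.4 V, V_1 = 43.42 V, V_2 = 35.95 V, V_4 = 42.72 V
R_eq = V_0 / 1 A = 143.4 Ω

Final answer: 143.4 Ω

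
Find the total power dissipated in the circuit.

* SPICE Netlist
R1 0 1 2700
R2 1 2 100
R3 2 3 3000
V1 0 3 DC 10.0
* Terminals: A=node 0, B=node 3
Nodal analysis, taking node 3 as the 0 V reference.
Source V1 fixes V_0 = 10 V.
KCL at each unknown node (sum of currents leaving = 0; resistances in Ω):
  Node 1: (V_1 - 10)/2700 + (V_1 - V_2)/100 = 0
  Node 2: (V_2 - V_1)/100 + (V_2 - 0)/3000 = 0
Collecting terms (coefficients in siemens):
  0.01037·V_1 - 0.01·V_2 = 0.003704
  0.01033·V_2 - 0.01·V_1 = 0
Determinant D = (0.01037)(0.01033) - (-0.01)(-0.01) = 0.00000716
V_1 = [(0.003704)(0.01033) - (-0.01)(0)]/D = 5.345 V
V_2 = [(0.01037)(0) - (0.003704)(-0.01)]/D = 5.172 V
Power in each resistor, P = (ΔV)²/R:
  P_R1 = (10 - 5.345)²/2700 = 0.008026 W
  P_R2 = (5.345 - 5.172)²/100 = 0.0002973 W
  P_R3 = (5.172 - 0)²/3000 = 0.008918 W
P_total = P_R1 + P_R2 + P_R3 = 0.01724 W

Final answer: 0.01724 W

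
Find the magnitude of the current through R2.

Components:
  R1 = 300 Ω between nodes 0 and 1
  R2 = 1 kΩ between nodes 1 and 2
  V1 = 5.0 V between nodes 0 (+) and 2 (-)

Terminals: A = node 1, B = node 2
Nodal analysis, taking node 2 as the 0 V reference.
Source V1 fixes V_0 = 5 V.
KCL at each unknown node (sum of currents leaving = 0; resistances in Ω):
  Node 1: (V_1 - 5)/300 + (V_1 - 0)/1000 = 0
Collecting terms: 0.004333 × V_1 = 0.01667  =>  V_1 = 3.846 V
I_R2 = (V_1 - V_2)/R2 = (3.846 - 0)/1000 = 0.003846 A
|I_R2| = 0.003846 A

Final answer: |I_R2| = 0.003846 A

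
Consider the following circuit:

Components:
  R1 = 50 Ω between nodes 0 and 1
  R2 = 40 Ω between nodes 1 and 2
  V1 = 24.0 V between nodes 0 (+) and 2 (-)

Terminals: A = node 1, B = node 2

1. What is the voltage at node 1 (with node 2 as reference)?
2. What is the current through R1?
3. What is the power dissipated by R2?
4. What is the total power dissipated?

Nodal analysis, taking node 2 as the 0 V reference.
Source V1 fixes V_0 = 24 V.
KCL at each unknown node (sum of currents leaving = 0; resistances in Ω):
  Node 1: (V_1 - 24)/50 + (V_1 - 0)/40 = 0
Collecting terms: 0.045 × V_1 = 0.48  =>  V_1 = 10.67 V
Part 1:
  Read off the nodal solution: V_1 = 10.67 V
Part 2:
  I_R1 = (V_0 - V_1)/R1 = (24 - 10.67)/50 = 0.2667 A
  Magnitude: I_R1 = 0.2667 A
Part 3:
  I_R2 = (V_1 - V_2)/R2 = (10.67 - 0)/40 = 0.2667 A
  P_R2 = I_R2² × R2 = (0.2667)² × 40 = 2.844 W
Part 4:
  Power in each resistor, P = (ΔV)²/R:
    P_R1 = (24 - 10.67)²/50 = 3.556 W
    P_R2 = (10.67 - 0)²/40 = 2.844 W
  P_total = P_R1 + P_R2 = 6.4 W

Final answers:
1. V_1 = 10.67 V
2. I_R1 = 0.2667 A
3. P_R2 = 2.844 W
4. P_total = 6.4 W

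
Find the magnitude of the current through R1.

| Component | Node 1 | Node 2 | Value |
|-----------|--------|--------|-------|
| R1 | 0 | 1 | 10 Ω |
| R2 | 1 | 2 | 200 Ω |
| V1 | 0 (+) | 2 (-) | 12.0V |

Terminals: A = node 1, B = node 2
Nodal analysis, taking node 2 as the 0 V reference.
Source V1 fixes V_0 = 12 V.
KCL at each unknown node (sum of currents leaving = 0; resistances in Ω):
  Node 1: (V_1 - 12)/10 + (V_1 - 0)/200 = 0
Collecting terms: 0.105 × V_1 = 1.2  =>  V_1 = 11.43 V
I_R1 = (V_0 - V_1)/R1 = (12 - 11.43)/10 = 0.05714 A
|I_R1| = 0.05714 A

Final answer: |I_R1| = 0.05714 A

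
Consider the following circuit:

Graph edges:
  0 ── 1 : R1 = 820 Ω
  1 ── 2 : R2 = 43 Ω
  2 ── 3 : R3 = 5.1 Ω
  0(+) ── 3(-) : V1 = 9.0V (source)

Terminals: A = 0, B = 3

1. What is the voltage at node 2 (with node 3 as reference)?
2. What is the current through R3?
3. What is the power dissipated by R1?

Nodal analysis, taking node 3 as the 0 V reference.
Source V1 fixes V_0 = 9 V.
KCL at each unknown node (sum of currents leaving = 0; resistances in Ω):
  Node 1: (V_1 - 9)/820 + (V_1 - V_2)/43 = 0
  Node 2: (V_2 - V_1)/43 + (V_2 - 0)/5.1 = 0
Collecting terms (coefficients in siemens):
  0.02448·V_1 - 0.02326·V_2 = 0.01098
  0.2193·V_2 - 0.02326·V_1 = 0
Determinant D = (0.02448)(0.2193) - (-0.02326)(-0.02326) = 0.004827
V_1 = [(0.01098)(0.2193) - (-0.02326)(0)]/D = 0.4987 V
V_2 = [(0.02448)(0) - (0.01098)(-0.02326)]/D = 0.05287 V
Part 1:
  Read off the nodal solution: V_2 = 0.05287 V
Part 2:
  I_R3 = (V_2 - V_3)/R3 = (0.05287 - 0)/5.1 = 0.01037 A
  Magnitude: I_R3 = 0.01037 A
Part 3:
  I_R1 = (V_0 - V_1)/R1 = (9 - 0.4987)/820 = 0.01037 A
  P_R1 = I_R1² × R1 = (0.01037)² × 820 = 0.08814 W

Final answers:
1. V_2 = 0.05287 V
2. I_R3 = 0.01037 A
3. P_R1 = 0.08814 W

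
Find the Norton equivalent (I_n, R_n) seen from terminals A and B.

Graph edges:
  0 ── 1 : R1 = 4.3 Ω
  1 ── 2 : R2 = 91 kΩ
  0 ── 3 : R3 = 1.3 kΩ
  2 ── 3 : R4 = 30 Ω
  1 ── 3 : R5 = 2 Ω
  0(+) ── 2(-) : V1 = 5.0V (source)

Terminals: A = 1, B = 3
Find the Thévenin equivalent first; then I_n = V_th/R_th and R_n = R_th.
Step 1 — V_th is the open-circuit voltage V_A - V_B (nothing connected across the terminals).
Nodal analysis, taking node 2 as the 0 V reference.
Source V1 fixes V_0 = 5 V.
KCL at each unknown node (sum of currents leaving = 0; resistances in Ω):
  Node 1: (V_1 - 5)/4.3 + (V_1 - 0)/91000 + (V_1 - V_3)/2 = 0
  Node 3: (V_3 - 5)/1300 + (V_3 - 0)/30 + (V_3 - V_1)/2 = 0
Collecting terms (coefficients in siemens):
  0.7326·V_1 - 0.5·V_3 = 1.163
  0.5341·V_3 - 0.5·V_1 = 0.003846
Determinant D = (0.7326)(0.5341) - (-0.5)(-0.5) = 0.1413
V_1 = [(1.163)(0.5341) - (-0.5)(0.003846)]/D = 4.41 V
V_3 = [(0.7326)(0.003846) - (1.163)(-0.5)]/D = 4.136 V
V_th = V_1 - V_3 = 4.41 - 4.136 = 0.2744 V
Step 2 — R_th: zero the source — replace V1 by a short circuit (node 2 merges into node 0) — and find the resistance seen between A (node 1) and B (node 3).
Reduce the network between node 1 (A) and node 3 (B) by series/parallel combination:
  Rp1 = R1 ‖ R2 (parallel, both between nodes 0 and 1) = 1/(1/4.3 + 1/91000) = 4.3 Ω
  Rp2 = R3 ‖ R4 (parallel, both between nodes 0 and 3) = 1/(1/1300 + 1/30) = 29.32 Ω
  Rs1 = Rp1 + Rp2 (series, joined only at node 0) = 4.3 + 29.32 = 33.62 Ω
  Rp3 = R5 ‖ Rs1 (parallel, both between nodes 1 and 3) = 1/(1/2 + 1/33.62) = 1.888 Ω
R_th = 1.888 Ω
I_n = V_th/R_th = 0.2744/1.888 = 0.1453 A, and R_n = R_th = 1.888 Ω

Final answer: I_n = 0.1453 A, R_n = 1.888 Ω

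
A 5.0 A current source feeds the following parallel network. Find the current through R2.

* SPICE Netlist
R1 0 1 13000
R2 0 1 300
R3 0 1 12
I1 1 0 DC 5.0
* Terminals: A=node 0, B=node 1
All resistors sit directly between nodes 0 and 1, so they are in parallel and share one voltage V; the full source current 5 A splits among them.
1/R_par = 1/13000 + 1/300 + 1/12 = 0.08674 S  =>  R_par = 11.53 Ω
V = I × R_par = 5 × 11.53 = 57.64 V
I_R2 = V/R2 = 57.64/300 = 0.1921 A

Final answer: 0.1921 A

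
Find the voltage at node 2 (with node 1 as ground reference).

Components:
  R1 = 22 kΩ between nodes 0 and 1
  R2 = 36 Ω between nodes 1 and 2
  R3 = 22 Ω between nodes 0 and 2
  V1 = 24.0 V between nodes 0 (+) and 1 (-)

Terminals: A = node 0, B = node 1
Nodal analysis, taking node 1 as the 0 V reference.
Source V1 fixes V_0 = 24 V.
KCL at each unknown node (sum of currents leaving = 0; resistances in Ω):
  Node 2: (V_2 - 0)/36 + (V_2 - 24)/22 = 0
Collecting terms: 0.07323 × V_2 = 1.091  =>  V_2 = 14.9 V
The requested potential is V_2 = 14.9 V.

Final answer: V_2 = 14.9 V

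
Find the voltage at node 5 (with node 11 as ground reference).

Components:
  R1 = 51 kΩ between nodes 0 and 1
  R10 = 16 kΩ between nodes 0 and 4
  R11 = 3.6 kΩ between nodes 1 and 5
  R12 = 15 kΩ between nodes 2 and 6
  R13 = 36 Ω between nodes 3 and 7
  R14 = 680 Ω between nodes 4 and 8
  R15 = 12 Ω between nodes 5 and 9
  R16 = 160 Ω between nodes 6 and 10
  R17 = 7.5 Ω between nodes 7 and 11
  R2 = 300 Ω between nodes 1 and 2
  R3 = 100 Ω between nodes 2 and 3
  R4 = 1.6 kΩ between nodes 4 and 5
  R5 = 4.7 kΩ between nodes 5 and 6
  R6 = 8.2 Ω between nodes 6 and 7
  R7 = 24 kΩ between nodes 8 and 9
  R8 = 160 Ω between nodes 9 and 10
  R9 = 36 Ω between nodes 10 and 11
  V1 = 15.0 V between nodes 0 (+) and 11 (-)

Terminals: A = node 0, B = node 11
Nodal analysis, taking node 11 as the 0 V reference.
Source V1 fixes V_0 = 15 V.
KCL at each unknown node (sum of currents leaving = 0; resistances in Ω):
  Node 1: (V_1 - 15)/51000 + (V_1 - V_2)/300 + (V_1 - V_5)/3600 = 0
  Node 2: (V_2 - V_1)/300 + (V_2 - V_3)/100 + (V_2 - V_6)/15000 = 0
  Node 3: (V_3 - V_2)/100 + (V_3 - V_7)/36 = 0
  Node 4: (V_4 - V_5)/1600 + (V_4 - 15)/16000 + (V_4 - V_8)/680 = 0
  Node 5: (V_5 - V_4)/1600 + (V_5 - V_6)/4700 + (V_5 - V_1)/3600 + (V_5 - V_9)/12 = 0
  Node 6: (V_6 - V_5)/4700 + (V_6 - V_7)/8.2 + (V_6 - V_2)/15000 + (V_6 - V_10)/160 = 0
  Node 7: (V_7 - V_6)/8.2 + (V_7 - V_3)/36 + (V_7 - 0)/7.5 = 0
  Node 8: (V_8 - V_9)/24000 + (V_8 - V_4)/680 = 0
  Node 9: (V_9 - V_8)/24000 + (V_9 - V_10)/160 + (V_9 - V_5)/12 = 0
  Node 10: (V_10 - V_9)/160 + (V_10 - 0)/36 + (V_10 - V_6)/160 = 0
Collecting terms (coefficients in siemens):
  0.003631·V_1 - 0.003333·V_2 - 0.0002778·V_5 = 0.0002941
  0.0134·V_2 - 0.003333·V_1 - 0.01·V_3 - 0.00006667·V_6 = 0
  0.03778·V_3 - 0.01·V_2 - 0.02778·V_7 = 0
  0.002158·V_4 - 0.000625·V_5 - 0.001471·V_8 = 0.0009375
  0.08445·V_5 - 0.0002778·V_1 - 0.000625·V_4 - 0.0002128·V_6 - 0.08333·V_9 = 0
  0.1285·V_6 - 0.00006667·V_2 - 0.0002128·V_5 - 0.122·V_7 - 0.00625·V_10 = 0
  0.2831·V_7 - 0.02778·V_3 - 0.122·V_6 = 0
  0.001512·V_8 - 0.001471·V_4 - 0.00004167·V_9 = 0
  0.08962·V_9 - 0.08333·V_5 - 0.00004167·V_8 - 0.00625·V_10 = 0
  0.04028·V_10 - 0.00625·V_6 - 0.00625·V_9 = 0
Solving these 10 simultaneous equations (Gaussian elimination) gives:
  V_1 = 0.1337 V, V_2 = 0.04381 V, V_3 = 0.01412 V, V_4 = 1.436 V
  V_5 = 0.1626 V, V_6 = 0.00474 V, V_7 = 0.003427 V, V_8 = 1.401 V
  V_9 = 0.1535 V, V_10 = 0.02456 V
The requested potential is V_5 = 0.1626 V.

Final answer: V_5 = 0.1626 V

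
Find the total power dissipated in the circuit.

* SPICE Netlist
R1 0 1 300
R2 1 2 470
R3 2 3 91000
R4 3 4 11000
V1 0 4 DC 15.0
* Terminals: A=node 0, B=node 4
Nodal analysis, taking node 4 as the 0 V reference.
Source V1 fixes V_0 = 15 V.
KCL at each unknown node (sum of currents leaving = 0; resistances in Ω):
  Node 1: (V_1 - 15)/300 + (V_1 - V_2)/470 = 0
  Node 2: (V_2 - V_1)/470 + (V_2 - V_3)/91000 = 0
  Node 3: (V_3 - V_2)/91000 + (V_3 - 0)/11000 = 0
Collecting terms (coefficients in siemens):
  0.005461·V_1 - 0.002128·V_2 = 0.05
  0.002139·V_2 - 0.002128·V_1 - 0.00001099·V_3 = 0
  0.0001019·V_3 - 0.00001099·V_2 = 0
Solving these 3 simultaneous equations (Gaussian elimination) gives:
  V_1 = 14.96 V, V_2 = 14.89 V, V_3 = 1.606 V
Power in each resistor, P = (ΔV)²/R:
  P_R1 = (15 - 14.96)²/300 = 0.000006391 W
  P_R2 = (14.96 - 14.89)²/470 = 0.00001001 W
  P_R3 = (14.89 - 1.606)²/91000 = 0.001939 W
  P_R4 = (1.606 - 0)²/11000 = 0.0002343 W
P_total = P_R1 + P_R2 + P_R3 + P_R4 = 0.002189 W

Final answer: 0.002189 W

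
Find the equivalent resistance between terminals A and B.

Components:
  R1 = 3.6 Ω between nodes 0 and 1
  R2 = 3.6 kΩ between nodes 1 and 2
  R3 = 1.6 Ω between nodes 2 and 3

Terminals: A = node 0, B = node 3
Reduce the network between node 0 (A) and node 3 (B) by series/parallel combination:
  Rs1 = R1 + R2 (series, joined only at node 1) = 3.6 + 3600 = 3604 Ω
  Rs2 = R3 + Rs1 (series, joined only at node 2) = 1.6 + 3604 = 3605 Ω
R_eq = 3.605 kΩ

Final answer: 3.605 kΩ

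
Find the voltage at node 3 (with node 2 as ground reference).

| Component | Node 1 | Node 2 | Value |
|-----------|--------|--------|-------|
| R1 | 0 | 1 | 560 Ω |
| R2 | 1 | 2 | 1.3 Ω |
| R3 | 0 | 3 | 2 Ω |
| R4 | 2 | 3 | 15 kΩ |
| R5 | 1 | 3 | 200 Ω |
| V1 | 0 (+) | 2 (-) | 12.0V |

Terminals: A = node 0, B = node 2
Nodal analysis, taking node 2 as the 0 V reference.
Source V1 fixes V_0 = 12 V.
KCL at each unknown node (sum of currents leaving = 0; resistances in Ω):
  Node 1: (V_1 - 12)/560 + (V_1 - 0)/1.3 + (V_1 - V_3)/200 = 0
  Node 3: (V_3 - 12)/2 + (V_3 - 0)/15000 + (V_3 - V_1)/200 = 0
Collecting terms (coefficients in siemens):
  0.776·V_1 - 0.005·V_3 = 0.02143
  0.5051·V_3 - 0.005·V_1 = 6
Determinant D = (0.776)(0.5051) - (-0.005)(-0.005) = 0.3919
V_1 = [(0.02143)(0.5051) - (-0.005)(6)]/D = 0.1042 V
V_3 = [(0.776)(6) - (0.02143)(-0.005)]/D = 11.88 V
The requested potential is V_3 = 11.88 V.

Final answer: V_3 = 11.88 V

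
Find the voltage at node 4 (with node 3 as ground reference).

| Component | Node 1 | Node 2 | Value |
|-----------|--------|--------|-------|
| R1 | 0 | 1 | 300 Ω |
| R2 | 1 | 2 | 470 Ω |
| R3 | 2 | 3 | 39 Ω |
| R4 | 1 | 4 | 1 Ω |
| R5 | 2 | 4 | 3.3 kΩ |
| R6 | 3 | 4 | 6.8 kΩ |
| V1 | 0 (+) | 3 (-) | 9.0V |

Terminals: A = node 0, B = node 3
Nodal analysis, taking node 3 as the 0 V reference.
Source V1 fixes V_0 = 9 V.
KCL at each unknown node (sum of currents leaving = 0; resistances in Ω):
  Node 1: (V_1 - 9)/300 + (V_1 - V_2)/470 + (V_1 - V_4)/1 = 0
  Node 2: (V_2 - V_1)/470 + (V_2 - 0)/39 + (V_2 - V_4)/3300 = 0
  Node 4: (V_4 - V_1)/1 + (V_4 - V_2)/3300 + (V_4 - 0)/6800 = 0
Collecting terms (coefficients in siemens):
  1.005·V_1 - 0.002128·V_2 - 1·V_4 = 0.03
  0.02807·V_2 - 0.002128·V_1 - 0.000303·V_4 = 0
  1·V_4 - 1·V_1 - 0.000303·V_2 = 0
Solving these 3 simultaneous equations (Gaussian elimination) gives:
  V_1 = 5.263 V, V_2 = 0.4557 V, V_4 = 5.261 V
The requested potential is V_4 = 5.261 V.

Final answer: V_4 = 5.261 V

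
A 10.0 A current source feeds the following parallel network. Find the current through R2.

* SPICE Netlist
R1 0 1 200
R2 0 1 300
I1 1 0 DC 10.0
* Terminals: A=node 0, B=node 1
All resistors sit directly between nodes 0 and 1, so they are in parallel and share one voltage V; the full source current 10 A splits among them.
1/R_par = 1/200 + 1/300 = 0.008333 S  =>  R_par = 120 Ω
V = I × R_par = 10 × 120 = 1200 V
I_R2 = V/R2 = 1200/300 = 4 A

Final answer: 4 A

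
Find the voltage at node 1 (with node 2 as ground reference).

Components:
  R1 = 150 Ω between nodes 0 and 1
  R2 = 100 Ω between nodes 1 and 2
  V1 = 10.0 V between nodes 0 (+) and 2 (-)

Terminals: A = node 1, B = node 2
Nodal analysis, taking node 2 as the 0 V reference.
Source V1 fixes V_0 = 10 V.
KCL at each unknown node (sum of currents leaving = 0; resistances in Ω):
  Node 1: (V_1 - 10)/150 + (V_1 - 0)/100 = 0
Collecting terms: 0.01667 × V_1 = 0.06667  =>  V_1 = 4 V
The requested potential is V_1 = 4 V.

Final answer: V_1 = 4 V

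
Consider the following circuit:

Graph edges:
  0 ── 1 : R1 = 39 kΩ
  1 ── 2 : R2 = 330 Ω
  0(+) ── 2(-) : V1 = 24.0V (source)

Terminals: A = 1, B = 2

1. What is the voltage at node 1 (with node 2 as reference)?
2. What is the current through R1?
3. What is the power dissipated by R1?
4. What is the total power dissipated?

Nodal analysis, taking node 2 as the 0 V reference.
Source V1 fixes V_0 = 24 V.
KCL at each unknown node (sum of currents leaving = 0; resistances in Ω):
  Node 1: (V_1 - 24)/39000 + (V_1 - 0)/330 = 0
Collecting terms: 0.003056 × V_1 = 0.0006154  =>  V_1 = 0.2014 V
Part 1:
  Read off the nodal solution: V_1 = 0.2014 V
Part 2:
  I_R1 = (V_0 - V_1)/R1 = (24 - 0.2014)/39000 = 0.0006102 A
  Magnitude: I_R1 = 0.0006102 A
Part 3:
  I_R1 = (V_0 - V_1)/R1 = (24 - 0.2014)/39000 = 0.0006102 A
  P_R1 = I_R1² × R1 = (0.0006102)² × 39000 = 0.01452 W
Part 4:
  Power in each resistor, P = (ΔV)²/R:
    P_R1 = (24 - 0.2014)²/39000 = 0.01452 W
    P_R2 = (0.2014 - 0)²/330 = 0.0001229 W
  P_total = P_R1 + P_R2 = 0.01465 W

Final answers:
1. V_1 = 0.2014 V
2. I_R1 = 0.0006102 A
3. P_R1 = 0.01452 W
4. P_total = 0.01465 W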